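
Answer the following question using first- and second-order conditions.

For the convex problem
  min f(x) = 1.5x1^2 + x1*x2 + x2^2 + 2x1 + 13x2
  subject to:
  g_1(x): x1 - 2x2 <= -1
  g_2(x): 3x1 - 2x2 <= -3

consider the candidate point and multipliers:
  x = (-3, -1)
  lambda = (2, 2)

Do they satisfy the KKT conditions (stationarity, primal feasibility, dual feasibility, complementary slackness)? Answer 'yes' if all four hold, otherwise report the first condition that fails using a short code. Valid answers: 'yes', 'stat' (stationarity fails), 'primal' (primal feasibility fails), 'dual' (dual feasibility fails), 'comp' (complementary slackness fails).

Gradient of f: grad f(x) = Q x + c = (-8, 8)
Constraint values g_i(x) = a_i^T x - b_i:
  g_1((-3, -1)) = 0
  g_2((-3, -1)) = -4
Stationarity residual: grad f(x) + sum_i lambda_i a_i = (0, 0)
  -> stationarity OK
Primal feasibility (all g_i <= 0): OK
Dual feasibility (all lambda_i >= 0): OK
Complementary slackness (lambda_i * g_i(x) = 0 for all i): FAILS

Verdict: the first failing condition is complementary_slackness -> comp.

comp


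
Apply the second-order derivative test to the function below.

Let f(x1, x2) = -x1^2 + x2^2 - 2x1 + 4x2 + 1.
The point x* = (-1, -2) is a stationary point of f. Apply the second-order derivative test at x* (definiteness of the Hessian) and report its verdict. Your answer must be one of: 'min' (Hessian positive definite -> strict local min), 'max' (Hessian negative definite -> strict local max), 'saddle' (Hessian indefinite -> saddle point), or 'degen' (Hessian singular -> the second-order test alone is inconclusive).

Compute the Hessian H = grad^2 f:
  H = [[-2, 0], [0, 2]]
Verify stationarity: grad f(x*) = H x* + g = (0, 0).
Eigenvalues of H: -2, 2.
Eigenvalues have mixed signs, so H is indefinite -> x* is a saddle point.

saddle


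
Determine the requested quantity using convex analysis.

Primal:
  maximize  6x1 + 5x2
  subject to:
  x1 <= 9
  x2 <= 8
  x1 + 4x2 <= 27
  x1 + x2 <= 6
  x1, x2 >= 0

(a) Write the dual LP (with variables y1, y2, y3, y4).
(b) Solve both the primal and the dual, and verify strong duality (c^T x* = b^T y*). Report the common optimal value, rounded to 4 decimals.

The standard primal-dual pair for 'max c^T x s.t. A x <= b, x >= 0' is:
  Dual:  min b^T y  s.t.  A^T y >= c,  y >= 0.

So the dual LP is:
  minimize  9y1 + 8y2 + 27y3 + 6y4
  subject to:
    y1 + y3 + y4 >= 6
    y2 + 4y3 + y4 >= 5
    y1, y2, y3, y4 >= 0

Solving the primal: x* = (6, 0).
  primal value c^T x* = 36.
Solving the dual: y* = (0, 0, 0, 6).
  dual value b^T y* = 36.
Strong duality: c^T x* = b^T y*. Confirmed.

36


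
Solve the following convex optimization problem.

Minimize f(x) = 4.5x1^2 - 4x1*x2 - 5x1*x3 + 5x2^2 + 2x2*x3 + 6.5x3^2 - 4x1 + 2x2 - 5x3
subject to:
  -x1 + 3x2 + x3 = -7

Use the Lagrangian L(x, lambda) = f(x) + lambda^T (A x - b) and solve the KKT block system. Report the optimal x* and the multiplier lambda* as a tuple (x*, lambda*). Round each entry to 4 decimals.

Form the Lagrangian:
  L(x, lambda) = (1/2) x^T Q x + c^T x + lambda^T (A x - b)
Stationarity (grad_x L = 0): Q x + c + A^T lambda = 0.
Primal feasibility: A x = b.

This gives the KKT block system:
  [ Q   A^T ] [ x     ]   [-c ]
  [ A    0  ] [ lambda ] = [ b ]

Solving the linear system:
  x*      = (0.4247, -2.304, 0.3366)
  lambda* = (7.3551)
  f(x*)   = 21.7479

x* = (0.4247, -2.304, 0.3366), lambda* = (7.3551)


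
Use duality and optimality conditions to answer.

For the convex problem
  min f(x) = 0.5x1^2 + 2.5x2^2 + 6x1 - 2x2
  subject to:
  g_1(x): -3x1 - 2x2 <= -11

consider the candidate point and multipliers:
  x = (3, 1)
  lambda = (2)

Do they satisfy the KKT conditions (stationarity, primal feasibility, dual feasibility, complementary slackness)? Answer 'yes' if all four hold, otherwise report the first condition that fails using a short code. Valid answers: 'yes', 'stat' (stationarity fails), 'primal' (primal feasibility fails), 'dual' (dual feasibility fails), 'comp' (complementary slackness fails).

Gradient of f: grad f(x) = Q x + c = (9, 3)
Constraint values g_i(x) = a_i^T x - b_i:
  g_1((3, 1)) = 0
Stationarity residual: grad f(x) + sum_i lambda_i a_i = (3, -1)
  -> stationarity FAILS
Primal feasibility (all g_i <= 0): OK
Dual feasibility (all lambda_i >= 0): OK
Complementary slackness (lambda_i * g_i(x) = 0 for all i): OK

Verdict: the first failing condition is stationarity -> stat.

stat


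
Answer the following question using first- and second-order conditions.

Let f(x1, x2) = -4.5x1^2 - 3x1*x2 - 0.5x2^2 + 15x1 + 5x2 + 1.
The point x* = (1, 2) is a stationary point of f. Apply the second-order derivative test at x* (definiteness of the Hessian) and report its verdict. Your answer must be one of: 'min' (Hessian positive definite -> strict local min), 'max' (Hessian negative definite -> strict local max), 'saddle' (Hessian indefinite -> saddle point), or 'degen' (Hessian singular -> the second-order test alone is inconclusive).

Compute the Hessian H = grad^2 f:
  H = [[-9, -3], [-3, -1]]
Verify stationarity: grad f(x*) = H x* + g = (0, 0).
Eigenvalues of H: -10, 0.
H has a zero eigenvalue (singular; negative semidefinite but not definite), so H is neither positive definite, negative definite, nor indefinite. The second-order test alone is inconclusive -> degen.
(Indeed, f is constant along the null direction of H through x*, so x* is not a strict local extremum.)

degen


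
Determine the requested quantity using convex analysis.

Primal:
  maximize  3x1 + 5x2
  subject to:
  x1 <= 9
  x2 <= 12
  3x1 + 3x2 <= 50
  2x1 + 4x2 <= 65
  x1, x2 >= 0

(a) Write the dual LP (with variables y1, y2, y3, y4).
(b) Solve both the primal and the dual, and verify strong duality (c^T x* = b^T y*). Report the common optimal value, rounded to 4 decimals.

The standard primal-dual pair for 'max c^T x s.t. A x <= b, x >= 0' is:
  Dual:  min b^T y  s.t.  A^T y >= c,  y >= 0.

So the dual LP is:
  minimize  9y1 + 12y2 + 50y3 + 65y4
  subject to:
    y1 + 3y3 + 2y4 >= 3
    y2 + 3y3 + 4y4 >= 5
    y1, y2, y3, y4 >= 0

Solving the primal: x* = (4.6667, 12).
  primal value c^T x* = 74.
Solving the dual: y* = (0, 2, 1, 0).
  dual value b^T y* = 74.
Strong duality: c^T x* = b^T y*. Confirmed.

74


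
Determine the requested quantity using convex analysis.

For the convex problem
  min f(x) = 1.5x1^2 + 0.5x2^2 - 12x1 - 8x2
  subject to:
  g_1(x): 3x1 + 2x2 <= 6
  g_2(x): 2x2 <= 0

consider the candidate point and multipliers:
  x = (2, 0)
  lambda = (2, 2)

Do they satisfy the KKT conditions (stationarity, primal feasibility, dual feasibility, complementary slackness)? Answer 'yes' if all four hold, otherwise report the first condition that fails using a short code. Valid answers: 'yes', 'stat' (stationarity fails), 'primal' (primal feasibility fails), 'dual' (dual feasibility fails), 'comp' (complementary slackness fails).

Gradient of f: grad f(x) = Q x + c = (-6, -8)
Constraint values g_i(x) = a_i^T x - b_i:
  g_1((2, 0)) = 0
  g_2((2, 0)) = 0
Stationarity residual: grad f(x) + sum_i lambda_i a_i = (0, 0)
  -> stationarity OK
Primal feasibility (all g_i <= 0): OK
Dual feasibility (all lambda_i >= 0): OK
Complementary slackness (lambda_i * g_i(x) = 0 for all i): OK

Verdict: yes, KKT holds.

yes


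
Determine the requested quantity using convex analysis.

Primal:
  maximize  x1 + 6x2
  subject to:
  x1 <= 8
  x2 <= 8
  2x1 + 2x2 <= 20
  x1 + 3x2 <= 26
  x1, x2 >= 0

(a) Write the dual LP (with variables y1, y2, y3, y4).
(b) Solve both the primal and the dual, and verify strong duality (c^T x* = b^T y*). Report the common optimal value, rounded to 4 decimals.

The standard primal-dual pair for 'max c^T x s.t. A x <= b, x >= 0' is:
  Dual:  min b^T y  s.t.  A^T y >= c,  y >= 0.

So the dual LP is:
  minimize  8y1 + 8y2 + 20y3 + 26y4
  subject to:
    y1 + 2y3 + y4 >= 1
    y2 + 2y3 + 3y4 >= 6
    y1, y2, y3, y4 >= 0

Solving the primal: x* = (2, 8).
  primal value c^T x* = 50.
Solving the dual: y* = (0, 5, 0.5, 0).
  dual value b^T y* = 50.
Strong duality: c^T x* = b^T y*. Confirmed.

50


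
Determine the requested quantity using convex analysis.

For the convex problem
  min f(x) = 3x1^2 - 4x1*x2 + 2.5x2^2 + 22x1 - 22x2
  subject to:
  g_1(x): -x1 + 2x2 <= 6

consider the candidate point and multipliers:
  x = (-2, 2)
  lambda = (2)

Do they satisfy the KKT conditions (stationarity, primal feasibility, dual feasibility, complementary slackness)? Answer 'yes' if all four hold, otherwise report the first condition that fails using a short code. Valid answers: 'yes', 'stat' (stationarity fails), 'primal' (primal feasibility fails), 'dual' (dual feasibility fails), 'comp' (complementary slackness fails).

Gradient of f: grad f(x) = Q x + c = (2, -4)
Constraint values g_i(x) = a_i^T x - b_i:
  g_1((-2, 2)) = 0
Stationarity residual: grad f(x) + sum_i lambda_i a_i = (0, 0)
  -> stationarity OK
Primal feasibility (all g_i <= 0): OK
Dual feasibility (all lambda_i >= 0): OK
Complementary slackness (lambda_i * g_i(x) = 0 for all i): OK

Verdict: yes, KKT holds.

yes


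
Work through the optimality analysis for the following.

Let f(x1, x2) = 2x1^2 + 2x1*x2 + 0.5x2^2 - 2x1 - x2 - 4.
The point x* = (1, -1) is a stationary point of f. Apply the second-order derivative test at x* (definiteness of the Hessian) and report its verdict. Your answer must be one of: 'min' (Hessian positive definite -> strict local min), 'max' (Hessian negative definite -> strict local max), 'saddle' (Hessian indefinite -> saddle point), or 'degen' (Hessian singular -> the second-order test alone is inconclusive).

Compute the Hessian H = grad^2 f:
  H = [[4, 2], [2, 1]]
Verify stationarity: grad f(x*) = H x* + g = (0, 0).
Eigenvalues of H: 0, 5.
H has a zero eigenvalue (singular; positive semidefinite but not definite), so H is neither positive definite, negative definite, nor indefinite. The second-order test alone is inconclusive -> degen.
(Indeed, f is constant along the null direction of H through x*, so x* is not a strict local extremum.)

degen


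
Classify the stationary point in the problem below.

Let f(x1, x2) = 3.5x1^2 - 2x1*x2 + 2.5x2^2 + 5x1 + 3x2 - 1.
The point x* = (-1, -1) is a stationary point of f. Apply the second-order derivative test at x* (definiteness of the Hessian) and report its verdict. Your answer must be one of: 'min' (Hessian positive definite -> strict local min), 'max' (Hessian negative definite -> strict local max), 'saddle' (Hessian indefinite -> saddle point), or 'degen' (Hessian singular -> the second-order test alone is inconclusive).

Compute the Hessian H = grad^2 f:
  H = [[7, -2], [-2, 5]]
Verify stationarity: grad f(x*) = H x* + g = (0, 0).
Eigenvalues of H: 3.7639, 8.2361.
Both eigenvalues > 0, so H is positive definite -> x* is a strict local min.

min


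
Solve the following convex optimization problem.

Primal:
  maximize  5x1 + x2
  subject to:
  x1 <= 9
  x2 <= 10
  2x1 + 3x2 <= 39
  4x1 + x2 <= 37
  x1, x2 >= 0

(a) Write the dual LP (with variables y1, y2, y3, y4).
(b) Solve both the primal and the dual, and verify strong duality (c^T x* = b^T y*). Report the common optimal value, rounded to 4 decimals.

The standard primal-dual pair for 'max c^T x s.t. A x <= b, x >= 0' is:
  Dual:  min b^T y  s.t.  A^T y >= c,  y >= 0.

So the dual LP is:
  minimize  9y1 + 10y2 + 39y3 + 37y4
  subject to:
    y1 + 2y3 + 4y4 >= 5
    y2 + 3y3 + y4 >= 1
    y1, y2, y3, y4 >= 0

Solving the primal: x* = (9, 1).
  primal value c^T x* = 46.
Solving the dual: y* = (1, 0, 0, 1).
  dual value b^T y* = 46.
Strong duality: c^T x* = b^T y*. Confirmed.

46


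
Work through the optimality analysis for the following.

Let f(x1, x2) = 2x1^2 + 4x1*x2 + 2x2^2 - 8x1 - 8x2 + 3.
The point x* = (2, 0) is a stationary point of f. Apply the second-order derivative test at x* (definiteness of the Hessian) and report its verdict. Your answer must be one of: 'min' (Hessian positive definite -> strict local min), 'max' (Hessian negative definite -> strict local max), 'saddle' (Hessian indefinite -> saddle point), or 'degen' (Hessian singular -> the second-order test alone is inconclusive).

Compute the Hessian H = grad^2 f:
  H = [[4, 4], [4, 4]]
Verify stationarity: grad f(x*) = H x* + g = (0, 0).
Eigenvalues of H: 0, 8.
H has a zero eigenvalue (singular; positive semidefinite but not definite), so H is neither positive definite, negative definite, nor indefinite. The second-order test alone is inconclusive -> degen.
(Indeed, f is constant along the null direction of H through x*, so x* is not a strict local extremum.)

degen


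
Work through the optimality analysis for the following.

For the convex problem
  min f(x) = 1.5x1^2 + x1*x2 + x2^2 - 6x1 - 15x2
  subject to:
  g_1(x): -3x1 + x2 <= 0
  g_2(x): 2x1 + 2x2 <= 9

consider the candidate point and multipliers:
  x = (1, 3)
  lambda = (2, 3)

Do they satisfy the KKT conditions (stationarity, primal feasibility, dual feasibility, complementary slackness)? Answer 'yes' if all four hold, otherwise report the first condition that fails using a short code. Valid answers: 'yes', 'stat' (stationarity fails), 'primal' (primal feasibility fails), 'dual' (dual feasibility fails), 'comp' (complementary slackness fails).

Gradient of f: grad f(x) = Q x + c = (0, -8)
Constraint values g_i(x) = a_i^T x - b_i:
  g_1((1, 3)) = 0
  g_2((1, 3)) = -1
Stationarity residual: grad f(x) + sum_i lambda_i a_i = (0, 0)
  -> stationarity OK
Primal feasibility (all g_i <= 0): OK
Dual feasibility (all lambda_i >= 0): OK
Complementary slackness (lambda_i * g_i(x) = 0 for all i): FAILS

Verdict: the first failing condition is complementary_slackness -> comp.

comp


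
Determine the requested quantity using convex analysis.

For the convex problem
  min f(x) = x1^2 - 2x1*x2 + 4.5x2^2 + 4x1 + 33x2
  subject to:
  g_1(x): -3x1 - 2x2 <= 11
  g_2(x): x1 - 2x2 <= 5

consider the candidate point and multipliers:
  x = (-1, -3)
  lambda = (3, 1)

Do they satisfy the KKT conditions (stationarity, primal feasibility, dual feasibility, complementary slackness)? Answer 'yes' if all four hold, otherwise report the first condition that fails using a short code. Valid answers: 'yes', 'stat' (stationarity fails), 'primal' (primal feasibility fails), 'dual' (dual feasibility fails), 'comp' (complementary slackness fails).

Gradient of f: grad f(x) = Q x + c = (8, 8)
Constraint values g_i(x) = a_i^T x - b_i:
  g_1((-1, -3)) = -2
  g_2((-1, -3)) = 0
Stationarity residual: grad f(x) + sum_i lambda_i a_i = (0, 0)
  -> stationarity OK
Primal feasibility (all g_i <= 0): OK
Dual feasibility (all lambda_i >= 0): OK
Complementary slackness (lambda_i * g_i(x) = 0 for all i): FAILS

Verdict: the first failing condition is complementary_slackness -> comp.

comp


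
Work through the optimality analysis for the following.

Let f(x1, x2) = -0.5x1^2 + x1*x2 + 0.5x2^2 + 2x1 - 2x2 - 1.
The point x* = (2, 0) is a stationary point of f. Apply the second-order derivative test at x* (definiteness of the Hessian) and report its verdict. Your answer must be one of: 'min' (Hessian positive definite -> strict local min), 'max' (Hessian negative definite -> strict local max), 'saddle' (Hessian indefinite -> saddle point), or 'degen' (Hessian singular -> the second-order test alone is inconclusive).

Compute the Hessian H = grad^2 f:
  H = [[-1, 1], [1, 1]]
Verify stationarity: grad f(x*) = H x* + g = (0, 0).
Eigenvalues of H: -1.4142, 1.4142.
Eigenvalues have mixed signs, so H is indefinite -> x* is a saddle point.

saddle


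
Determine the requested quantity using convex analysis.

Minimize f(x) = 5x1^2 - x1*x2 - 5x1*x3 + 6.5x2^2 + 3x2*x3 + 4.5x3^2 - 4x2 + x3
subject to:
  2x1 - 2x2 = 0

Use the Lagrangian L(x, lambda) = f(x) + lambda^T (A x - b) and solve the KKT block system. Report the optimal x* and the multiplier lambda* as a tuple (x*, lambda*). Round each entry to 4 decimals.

Form the Lagrangian:
  L(x, lambda) = (1/2) x^T Q x + c^T x + lambda^T (A x - b)
Stationarity (grad_x L = 0): Q x + c + A^T lambda = 0.
Primal feasibility: A x = b.

This gives the KKT block system:
  [ Q   A^T ] [ x     ]   [-c ]
  [ A    0  ] [ lambda ] = [ b ]

Solving the linear system:
  x*      = (0.1838, 0.1838, -0.0703)
  lambda* = (-1.0027)
  f(x*)   = -0.4027

x* = (0.1838, 0.1838, -0.0703), lambda* = (-1.0027)


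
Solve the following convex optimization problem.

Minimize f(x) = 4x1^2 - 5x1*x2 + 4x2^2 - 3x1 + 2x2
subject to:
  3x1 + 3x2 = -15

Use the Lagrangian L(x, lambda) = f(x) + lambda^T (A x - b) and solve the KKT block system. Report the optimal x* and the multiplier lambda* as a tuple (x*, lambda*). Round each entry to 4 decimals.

Form the Lagrangian:
  L(x, lambda) = (1/2) x^T Q x + c^T x + lambda^T (A x - b)
Stationarity (grad_x L = 0): Q x + c + A^T lambda = 0.
Primal feasibility: A x = b.

This gives the KKT block system:
  [ Q   A^T ] [ x     ]   [-c ]
  [ A    0  ] [ lambda ] = [ b ]

Solving the linear system:
  x*      = (-2.3077, -2.6923)
  lambda* = (2.6667)
  f(x*)   = 20.7692

x* = (-2.3077, -2.6923), lambda* = (2.6667)


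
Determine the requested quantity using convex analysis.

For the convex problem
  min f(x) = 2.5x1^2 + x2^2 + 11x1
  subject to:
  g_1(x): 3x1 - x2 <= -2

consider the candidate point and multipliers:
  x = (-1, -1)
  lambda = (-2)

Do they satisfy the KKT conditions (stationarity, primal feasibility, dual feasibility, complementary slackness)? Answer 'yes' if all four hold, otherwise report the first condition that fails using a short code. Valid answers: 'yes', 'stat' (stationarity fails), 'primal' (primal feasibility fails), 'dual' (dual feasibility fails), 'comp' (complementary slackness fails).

Gradient of f: grad f(x) = Q x + c = (6, -2)
Constraint values g_i(x) = a_i^T x - b_i:
  g_1((-1, -1)) = 0
Stationarity residual: grad f(x) + sum_i lambda_i a_i = (0, 0)
  -> stationarity OK
Primal feasibility (all g_i <= 0): OK
Dual feasibility (all lambda_i >= 0): FAILS
Complementary slackness (lambda_i * g_i(x) = 0 for all i): OK

Verdict: the first failing condition is dual_feasibility -> dual.

dual


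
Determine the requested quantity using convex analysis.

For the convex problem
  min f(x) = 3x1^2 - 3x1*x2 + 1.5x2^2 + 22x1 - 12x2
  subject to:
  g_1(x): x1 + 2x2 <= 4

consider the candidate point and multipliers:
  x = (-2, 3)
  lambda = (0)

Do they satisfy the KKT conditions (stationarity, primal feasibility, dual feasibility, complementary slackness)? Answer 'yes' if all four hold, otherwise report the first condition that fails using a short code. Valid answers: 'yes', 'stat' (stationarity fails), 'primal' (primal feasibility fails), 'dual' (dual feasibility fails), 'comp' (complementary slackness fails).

Gradient of f: grad f(x) = Q x + c = (1, 3)
Constraint values g_i(x) = a_i^T x - b_i:
  g_1((-2, 3)) = 0
Stationarity residual: grad f(x) + sum_i lambda_i a_i = (1, 3)
  -> stationarity FAILS
Primal feasibility (all g_i <= 0): OK
Dual feasibility (all lambda_i >= 0): OK
Complementary slackness (lambda_i * g_i(x) = 0 for all i): OK

Verdict: the first failing condition is stationarity -> stat.

stat


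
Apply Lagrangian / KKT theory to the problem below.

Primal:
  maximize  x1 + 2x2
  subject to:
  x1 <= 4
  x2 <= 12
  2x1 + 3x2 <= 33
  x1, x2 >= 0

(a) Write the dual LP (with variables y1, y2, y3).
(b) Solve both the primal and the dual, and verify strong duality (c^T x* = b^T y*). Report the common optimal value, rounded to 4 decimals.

The standard primal-dual pair for 'max c^T x s.t. A x <= b, x >= 0' is:
  Dual:  min b^T y  s.t.  A^T y >= c,  y >= 0.

So the dual LP is:
  minimize  4y1 + 12y2 + 33y3
  subject to:
    y1 + 2y3 >= 1
    y2 + 3y3 >= 2
    y1, y2, y3 >= 0

Solving the primal: x* = (0, 11).
  primal value c^T x* = 22.
Solving the dual: y* = (0, 0, 0.6667).
  dual value b^T y* = 22.
Strong duality: c^T x* = b^T y*. Confirmed.

22


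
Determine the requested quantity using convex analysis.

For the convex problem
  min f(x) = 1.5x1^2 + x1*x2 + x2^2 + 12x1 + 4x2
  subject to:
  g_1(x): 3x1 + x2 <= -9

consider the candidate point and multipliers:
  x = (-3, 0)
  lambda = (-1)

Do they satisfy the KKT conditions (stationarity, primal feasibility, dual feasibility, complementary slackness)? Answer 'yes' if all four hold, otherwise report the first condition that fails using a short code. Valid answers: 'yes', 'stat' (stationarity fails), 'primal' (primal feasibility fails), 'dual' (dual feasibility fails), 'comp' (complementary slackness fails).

Gradient of f: grad f(x) = Q x + c = (3, 1)
Constraint values g_i(x) = a_i^T x - b_i:
  g_1((-3, 0)) = 0
Stationarity residual: grad f(x) + sum_i lambda_i a_i = (0, 0)
  -> stationarity OK
Primal feasibility (all g_i <= 0): OK
Dual feasibility (all lambda_i >= 0): FAILS
Complementary slackness (lambda_i * g_i(x) = 0 for all i): OK

Verdict: the first failing condition is dual_feasibility -> dual.

dual


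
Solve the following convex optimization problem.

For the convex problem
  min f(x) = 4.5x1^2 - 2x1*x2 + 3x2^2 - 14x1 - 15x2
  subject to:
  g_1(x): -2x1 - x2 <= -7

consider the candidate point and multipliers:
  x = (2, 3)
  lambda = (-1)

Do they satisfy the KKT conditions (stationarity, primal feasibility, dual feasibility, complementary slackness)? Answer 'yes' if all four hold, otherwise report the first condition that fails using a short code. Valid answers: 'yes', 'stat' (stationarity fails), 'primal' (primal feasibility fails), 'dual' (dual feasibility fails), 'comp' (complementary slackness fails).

Gradient of f: grad f(x) = Q x + c = (-2, -1)
Constraint values g_i(x) = a_i^T x - b_i:
  g_1((2, 3)) = 0
Stationarity residual: grad f(x) + sum_i lambda_i a_i = (0, 0)
  -> stationarity OK
Primal feasibility (all g_i <= 0): OK
Dual feasibility (all lambda_i >= 0): FAILS
Complementary slackness (lambda_i * g_i(x) = 0 for all i): OK

Verdict: the first failing condition is dual_feasibility -> dual.

dual


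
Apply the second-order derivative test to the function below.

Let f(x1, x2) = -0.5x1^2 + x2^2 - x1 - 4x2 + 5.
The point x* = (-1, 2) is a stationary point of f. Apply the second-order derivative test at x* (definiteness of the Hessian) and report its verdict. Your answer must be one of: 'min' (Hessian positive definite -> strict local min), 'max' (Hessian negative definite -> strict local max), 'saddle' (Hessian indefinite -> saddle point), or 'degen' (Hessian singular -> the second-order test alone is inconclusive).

Compute the Hessian H = grad^2 f:
  H = [[-1, 0], [0, 2]]
Verify stationarity: grad f(x*) = H x* + g = (0, 0).
Eigenvalues of H: -1, 2.
Eigenvalues have mixed signs, so H is indefinite -> x* is a saddle point.

saddle


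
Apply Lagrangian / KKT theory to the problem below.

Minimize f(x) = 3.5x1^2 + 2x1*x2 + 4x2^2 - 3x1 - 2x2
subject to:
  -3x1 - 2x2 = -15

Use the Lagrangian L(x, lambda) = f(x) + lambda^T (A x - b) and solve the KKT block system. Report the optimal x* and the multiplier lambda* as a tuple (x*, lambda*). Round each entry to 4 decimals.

Form the Lagrangian:
  L(x, lambda) = (1/2) x^T Q x + c^T x + lambda^T (A x - b)
Stationarity (grad_x L = 0): Q x + c + A^T lambda = 0.
Primal feasibility: A x = b.

This gives the KKT block system:
  [ Q   A^T ] [ x     ]   [-c ]
  [ A    0  ] [ lambda ] = [ b ]

Solving the linear system:
  x*      = (3.9474, 1.5789)
  lambda* = (9.2632)
  f(x*)   = 61.9737

x* = (3.9474, 1.5789), lambda* = (9.2632)


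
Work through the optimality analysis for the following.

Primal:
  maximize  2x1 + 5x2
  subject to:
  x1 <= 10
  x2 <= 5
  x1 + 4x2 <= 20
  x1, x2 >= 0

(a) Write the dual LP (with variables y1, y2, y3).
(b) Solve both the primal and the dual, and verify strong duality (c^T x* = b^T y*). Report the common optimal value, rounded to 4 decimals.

The standard primal-dual pair for 'max c^T x s.t. A x <= b, x >= 0' is:
  Dual:  min b^T y  s.t.  A^T y >= c,  y >= 0.

So the dual LP is:
  minimize  10y1 + 5y2 + 20y3
  subject to:
    y1 + y3 >= 2
    y2 + 4y3 >= 5
    y1, y2, y3 >= 0

Solving the primal: x* = (10, 2.5).
  primal value c^T x* = 32.5.
Solving the dual: y* = (0.75, 0, 1.25).
  dual value b^T y* = 32.5.
Strong duality: c^T x* = b^T y*. Confirmed.

32.5


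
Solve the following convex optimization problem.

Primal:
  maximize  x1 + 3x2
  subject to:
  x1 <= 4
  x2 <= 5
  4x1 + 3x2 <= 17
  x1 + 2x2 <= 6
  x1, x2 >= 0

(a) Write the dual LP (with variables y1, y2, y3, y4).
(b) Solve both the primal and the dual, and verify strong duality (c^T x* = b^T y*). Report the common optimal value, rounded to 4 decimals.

The standard primal-dual pair for 'max c^T x s.t. A x <= b, x >= 0' is:
  Dual:  min b^T y  s.t.  A^T y >= c,  y >= 0.

So the dual LP is:
  minimize  4y1 + 5y2 + 17y3 + 6y4
  subject to:
    y1 + 4y3 + y4 >= 1
    y2 + 3y3 + 2y4 >= 3
    y1, y2, y3, y4 >= 0

Solving the primal: x* = (0, 3).
  primal value c^T x* = 9.
Solving the dual: y* = (0, 0, 0, 1.5).
  dual value b^T y* = 9.
Strong duality: c^T x* = b^T y*. Confirmed.

9


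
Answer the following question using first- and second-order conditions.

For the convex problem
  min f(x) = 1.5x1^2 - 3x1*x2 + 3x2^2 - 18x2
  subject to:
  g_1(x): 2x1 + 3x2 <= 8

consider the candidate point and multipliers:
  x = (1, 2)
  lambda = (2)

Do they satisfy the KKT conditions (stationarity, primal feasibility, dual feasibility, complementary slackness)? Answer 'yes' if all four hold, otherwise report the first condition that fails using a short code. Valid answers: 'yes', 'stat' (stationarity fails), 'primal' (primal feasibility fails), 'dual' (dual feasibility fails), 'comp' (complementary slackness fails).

Gradient of f: grad f(x) = Q x + c = (-3, -9)
Constraint values g_i(x) = a_i^T x - b_i:
  g_1((1, 2)) = 0
Stationarity residual: grad f(x) + sum_i lambda_i a_i = (1, -3)
  -> stationarity FAILS
Primal feasibility (all g_i <= 0): OK
Dual feasibility (all lambda_i >= 0): OK
Complementary slackness (lambda_i * g_i(x) = 0 for all i): OK

Verdict: the first failing condition is stationarity -> stat.

stat


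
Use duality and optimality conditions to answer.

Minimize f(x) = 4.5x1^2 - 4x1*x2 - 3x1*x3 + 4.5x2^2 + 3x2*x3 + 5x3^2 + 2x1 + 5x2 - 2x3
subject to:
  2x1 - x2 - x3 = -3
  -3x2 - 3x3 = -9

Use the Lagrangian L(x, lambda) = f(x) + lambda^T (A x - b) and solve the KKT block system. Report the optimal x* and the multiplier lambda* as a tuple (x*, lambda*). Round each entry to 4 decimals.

Form the Lagrangian:
  L(x, lambda) = (1/2) x^T Q x + c^T x + lambda^T (A x - b)
Stationarity (grad_x L = 0): Q x + c + A^T lambda = 0.
Primal feasibility: A x = b.

This gives the KKT block system:
  [ Q   A^T ] [ x     ]   [-c ]
  [ A    0  ] [ lambda ] = [ b ]

Solving the linear system:
  x*      = (0, 1.0769, 1.9231)
  lambda* = (4.0385, 5.4744)
  f(x*)   = 31.4615

x* = (0, 1.0769, 1.9231), lambda* = (4.0385, 5.4744)


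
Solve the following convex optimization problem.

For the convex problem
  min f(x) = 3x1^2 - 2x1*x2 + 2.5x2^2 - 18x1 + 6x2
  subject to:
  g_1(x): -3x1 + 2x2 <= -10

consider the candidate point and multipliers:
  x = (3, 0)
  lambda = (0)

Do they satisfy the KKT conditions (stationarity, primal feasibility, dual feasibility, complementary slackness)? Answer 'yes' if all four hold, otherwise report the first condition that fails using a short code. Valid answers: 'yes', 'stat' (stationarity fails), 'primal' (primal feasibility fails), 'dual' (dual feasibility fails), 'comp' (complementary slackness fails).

Gradient of f: grad f(x) = Q x + c = (0, 0)
Constraint values g_i(x) = a_i^T x - b_i:
  g_1((3, 0)) = 1
Stationarity residual: grad f(x) + sum_i lambda_i a_i = (0, 0)
  -> stationarity OK
Primal feasibility (all g_i <= 0): FAILS
Dual feasibility (all lambda_i >= 0): OK
Complementary slackness (lambda_i * g_i(x) = 0 for all i): OK

Verdict: the first failing condition is primal_feasibility -> primal.

primal


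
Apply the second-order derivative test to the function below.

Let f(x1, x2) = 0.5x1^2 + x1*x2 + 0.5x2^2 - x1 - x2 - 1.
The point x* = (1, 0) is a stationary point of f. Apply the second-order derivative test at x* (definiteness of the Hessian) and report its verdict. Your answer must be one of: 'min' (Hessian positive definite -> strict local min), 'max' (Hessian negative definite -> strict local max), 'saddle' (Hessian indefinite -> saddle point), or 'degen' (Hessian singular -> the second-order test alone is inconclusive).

Compute the Hessian H = grad^2 f:
  H = [[1, 1], [1, 1]]
Verify stationarity: grad f(x*) = H x* + g = (0, 0).
Eigenvalues of H: 0, 2.
H has a zero eigenvalue (singular; positive semidefinite but not definite), so H is neither positive definite, negative definite, nor indefinite. The second-order test alone is inconclusive -> degen.
(Indeed, f is constant along the null direction of H through x*, so x* is not a strict local extremum.)

degen


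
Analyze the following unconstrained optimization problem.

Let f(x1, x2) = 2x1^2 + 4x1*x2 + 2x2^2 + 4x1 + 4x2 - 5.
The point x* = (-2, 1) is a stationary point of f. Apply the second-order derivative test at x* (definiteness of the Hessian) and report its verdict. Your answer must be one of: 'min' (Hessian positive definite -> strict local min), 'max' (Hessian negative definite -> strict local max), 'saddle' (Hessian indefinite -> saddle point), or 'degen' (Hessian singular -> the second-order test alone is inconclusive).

Compute the Hessian H = grad^2 f:
  H = [[4, 4], [4, 4]]
Verify stationarity: grad f(x*) = H x* + g = (0, 0).
Eigenvalues of H: 0, 8.
H has a zero eigenvalue (singular; positive semidefinite but not definite), so H is neither positive definite, negative definite, nor indefinite. The second-order test alone is inconclusive -> degen.
(Indeed, f is constant along the null direction of H through x*, so x* is not a strict local extremum.)

degen


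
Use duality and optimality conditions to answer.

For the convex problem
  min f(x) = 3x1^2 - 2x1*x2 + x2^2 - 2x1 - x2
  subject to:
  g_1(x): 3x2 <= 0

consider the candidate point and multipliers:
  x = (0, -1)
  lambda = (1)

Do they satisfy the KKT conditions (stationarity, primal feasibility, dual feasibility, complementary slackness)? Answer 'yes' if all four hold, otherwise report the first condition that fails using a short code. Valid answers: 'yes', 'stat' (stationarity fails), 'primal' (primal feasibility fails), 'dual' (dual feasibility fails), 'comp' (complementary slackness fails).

Gradient of f: grad f(x) = Q x + c = (0, -3)
Constraint values g_i(x) = a_i^T x - b_i:
  g_1((0, -1)) = -3
Stationarity residual: grad f(x) + sum_i lambda_i a_i = (0, 0)
  -> stationarity OK
Primal feasibility (all g_i <= 0): OK
Dual feasibility (all lambda_i >= 0): OK
Complementary slackness (lambda_i * g_i(x) = 0 for all i): FAILS

Verdict: the first failing condition is complementary_slackness -> comp.

comp


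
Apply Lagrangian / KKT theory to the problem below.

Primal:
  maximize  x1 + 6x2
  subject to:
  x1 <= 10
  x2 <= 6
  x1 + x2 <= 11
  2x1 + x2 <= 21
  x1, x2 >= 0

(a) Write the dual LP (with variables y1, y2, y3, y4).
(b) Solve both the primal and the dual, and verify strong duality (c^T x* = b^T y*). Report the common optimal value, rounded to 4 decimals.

The standard primal-dual pair for 'max c^T x s.t. A x <= b, x >= 0' is:
  Dual:  min b^T y  s.t.  A^T y >= c,  y >= 0.

So the dual LP is:
  minimize  10y1 + 6y2 + 11y3 + 21y4
  subject to:
    y1 + y3 + 2y4 >= 1
    y2 + y3 + y4 >= 6
    y1, y2, y3, y4 >= 0

Solving the primal: x* = (5, 6).
  primal value c^T x* = 41.
Solving the dual: y* = (0, 5, 1, 0).
  dual value b^T y* = 41.
Strong duality: c^T x* = b^T y*. Confirmed.

41


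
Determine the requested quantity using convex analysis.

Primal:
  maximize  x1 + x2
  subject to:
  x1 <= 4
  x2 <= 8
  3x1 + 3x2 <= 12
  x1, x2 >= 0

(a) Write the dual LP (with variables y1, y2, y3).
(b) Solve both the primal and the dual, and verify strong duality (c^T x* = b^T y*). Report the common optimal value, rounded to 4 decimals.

The standard primal-dual pair for 'max c^T x s.t. A x <= b, x >= 0' is:
  Dual:  min b^T y  s.t.  A^T y >= c,  y >= 0.

So the dual LP is:
  minimize  4y1 + 8y2 + 12y3
  subject to:
    y1 + 3y3 >= 1
    y2 + 3y3 >= 1
    y1, y2, y3 >= 0

Solving the primal: x* = (0, 4).
  primal value c^T x* = 4.
Solving the dual: y* = (0, 0, 0.3333).
  dual value b^T y* = 4.
Strong duality: c^T x* = b^T y*. Confirmed.

4


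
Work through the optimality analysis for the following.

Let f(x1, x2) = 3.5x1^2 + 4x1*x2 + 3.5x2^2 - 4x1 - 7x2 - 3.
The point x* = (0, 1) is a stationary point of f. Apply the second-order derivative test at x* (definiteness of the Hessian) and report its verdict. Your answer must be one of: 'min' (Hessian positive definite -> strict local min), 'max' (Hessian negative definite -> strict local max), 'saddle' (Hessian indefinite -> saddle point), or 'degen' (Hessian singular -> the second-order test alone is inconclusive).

Compute the Hessian H = grad^2 f:
  H = [[7, 4], [4, 7]]
Verify stationarity: grad f(x*) = H x* + g = (0, 0).
Eigenvalues of H: 3, 11.
Both eigenvalues > 0, so H is positive definite -> x* is a strict local min.

min


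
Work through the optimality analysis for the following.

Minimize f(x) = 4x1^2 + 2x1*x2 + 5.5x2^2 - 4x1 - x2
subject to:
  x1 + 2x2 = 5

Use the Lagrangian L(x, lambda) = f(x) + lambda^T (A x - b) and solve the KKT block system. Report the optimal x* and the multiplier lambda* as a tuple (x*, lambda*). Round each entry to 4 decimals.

Form the Lagrangian:
  L(x, lambda) = (1/2) x^T Q x + c^T x + lambda^T (A x - b)
Stationarity (grad_x L = 0): Q x + c + A^T lambda = 0.
Primal feasibility: A x = b.

This gives the KKT block system:
  [ Q   A^T ] [ x     ]   [-c ]
  [ A    0  ] [ lambda ] = [ b ]

Solving the linear system:
  x*      = (1.4, 1.8)
  lambda* = (-10.8)
  f(x*)   = 23.3

x* = (1.4, 1.8), lambda* = (-10.8)


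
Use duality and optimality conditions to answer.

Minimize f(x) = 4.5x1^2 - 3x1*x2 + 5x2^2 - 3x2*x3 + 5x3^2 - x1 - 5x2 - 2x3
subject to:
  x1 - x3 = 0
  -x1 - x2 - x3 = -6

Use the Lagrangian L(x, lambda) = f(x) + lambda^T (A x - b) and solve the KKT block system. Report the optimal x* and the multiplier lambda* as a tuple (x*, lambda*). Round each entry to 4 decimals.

Form the Lagrangian:
  L(x, lambda) = (1/2) x^T Q x + c^T x + lambda^T (A x - b)
Stationarity (grad_x L = 0): Q x + c + A^T lambda = 0.
Primal feasibility: A x = b.

This gives the KKT block system:
  [ Q   A^T ] [ x     ]   [-c ]
  [ A    0  ] [ lambda ] = [ b ]

Solving the linear system:
  x*      = (1.7952, 2.4096, 1.7952)
  lambda* = (0.3976, 8.3253)
  f(x*)   = 16.259

x* = (1.7952, 2.4096, 1.7952), lambda* = (0.3976, 8.3253)


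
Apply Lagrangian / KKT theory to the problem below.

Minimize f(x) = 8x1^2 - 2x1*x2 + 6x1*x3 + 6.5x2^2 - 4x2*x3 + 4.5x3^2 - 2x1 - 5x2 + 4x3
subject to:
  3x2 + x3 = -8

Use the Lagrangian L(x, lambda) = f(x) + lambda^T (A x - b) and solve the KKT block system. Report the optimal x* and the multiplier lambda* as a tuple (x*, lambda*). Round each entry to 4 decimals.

Form the Lagrangian:
  L(x, lambda) = (1/2) x^T Q x + c^T x + lambda^T (A x - b)
Stationarity (grad_x L = 0): Q x + c + A^T lambda = 0.
Primal feasibility: A x = b.

This gives the KKT block system:
  [ Q   A^T ] [ x     ]   [-c ]
  [ A    0  ] [ lambda ] = [ b ]

Solving the linear system:
  x*      = (0.8602, -1.8118, -2.5645)
  lambda* = (6.672)
  f(x*)   = 25.2285

x* = (0.8602, -1.8118, -2.5645), lambda* = (6.672)


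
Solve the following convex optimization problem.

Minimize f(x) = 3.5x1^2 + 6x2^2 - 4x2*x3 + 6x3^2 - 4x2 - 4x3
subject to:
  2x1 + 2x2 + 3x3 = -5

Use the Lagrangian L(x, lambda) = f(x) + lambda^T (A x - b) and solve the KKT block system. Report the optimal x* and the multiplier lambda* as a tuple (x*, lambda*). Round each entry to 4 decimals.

Form the Lagrangian:
  L(x, lambda) = (1/2) x^T Q x + c^T x + lambda^T (A x - b)
Stationarity (grad_x L = 0): Q x + c + A^T lambda = 0.
Primal feasibility: A x = b.

This gives the KKT block system:
  [ Q   A^T ] [ x     ]   [-c ]
  [ A    0  ] [ lambda ] = [ b ]

Solving the linear system:
  x*      = (-0.9897, -0.4742, -0.6907)
  lambda* = (3.4639)
  f(x*)   = 10.9897

x* = (-0.9897, -0.4742, -0.6907), lambda* = (3.4639)


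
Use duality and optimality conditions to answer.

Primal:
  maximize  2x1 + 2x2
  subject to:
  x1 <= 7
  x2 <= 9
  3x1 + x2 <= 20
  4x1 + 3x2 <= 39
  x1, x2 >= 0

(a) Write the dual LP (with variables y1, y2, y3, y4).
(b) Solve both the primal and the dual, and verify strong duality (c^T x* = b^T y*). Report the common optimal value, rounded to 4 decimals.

The standard primal-dual pair for 'max c^T x s.t. A x <= b, x >= 0' is:
  Dual:  min b^T y  s.t.  A^T y >= c,  y >= 0.

So the dual LP is:
  minimize  7y1 + 9y2 + 20y3 + 39y4
  subject to:
    y1 + 3y3 + 4y4 >= 2
    y2 + y3 + 3y4 >= 2
    y1, y2, y3, y4 >= 0

Solving the primal: x* = (3, 9).
  primal value c^T x* = 24.
Solving the dual: y* = (0, 0.5, 0, 0.5).
  dual value b^T y* = 24.
Strong duality: c^T x* = b^T y*. Confirmed.

24


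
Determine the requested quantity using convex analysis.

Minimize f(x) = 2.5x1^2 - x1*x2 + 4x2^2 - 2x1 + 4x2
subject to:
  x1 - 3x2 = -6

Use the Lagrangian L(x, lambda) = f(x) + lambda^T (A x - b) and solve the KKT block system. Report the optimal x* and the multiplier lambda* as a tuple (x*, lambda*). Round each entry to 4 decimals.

Form the Lagrangian:
  L(x, lambda) = (1/2) x^T Q x + c^T x + lambda^T (A x - b)
Stationarity (grad_x L = 0): Q x + c + A^T lambda = 0.
Primal feasibility: A x = b.

This gives the KKT block system:
  [ Q   A^T ] [ x     ]   [-c ]
  [ A    0  ] [ lambda ] = [ b ]

Solving the linear system:
  x*      = (-0.5106, 1.8298)
  lambda* = (6.383)
  f(x*)   = 23.3191

x* = (-0.5106, 1.8298), lambda* = (6.383)


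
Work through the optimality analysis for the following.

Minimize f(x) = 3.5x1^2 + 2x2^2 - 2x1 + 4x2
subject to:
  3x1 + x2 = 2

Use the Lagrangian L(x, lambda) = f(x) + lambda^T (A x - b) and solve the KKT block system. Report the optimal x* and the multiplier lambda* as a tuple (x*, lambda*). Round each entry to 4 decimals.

Form the Lagrangian:
  L(x, lambda) = (1/2) x^T Q x + c^T x + lambda^T (A x - b)
Stationarity (grad_x L = 0): Q x + c + A^T lambda = 0.
Primal feasibility: A x = b.

This gives the KKT block system:
  [ Q   A^T ] [ x     ]   [-c ]
  [ A    0  ] [ lambda ] = [ b ]

Solving the linear system:
  x*      = (0.8837, -0.6512)
  lambda* = (-1.3953)
  f(x*)   = -0.7907

x* = (0.8837, -0.6512), lambda* = (-1.3953)


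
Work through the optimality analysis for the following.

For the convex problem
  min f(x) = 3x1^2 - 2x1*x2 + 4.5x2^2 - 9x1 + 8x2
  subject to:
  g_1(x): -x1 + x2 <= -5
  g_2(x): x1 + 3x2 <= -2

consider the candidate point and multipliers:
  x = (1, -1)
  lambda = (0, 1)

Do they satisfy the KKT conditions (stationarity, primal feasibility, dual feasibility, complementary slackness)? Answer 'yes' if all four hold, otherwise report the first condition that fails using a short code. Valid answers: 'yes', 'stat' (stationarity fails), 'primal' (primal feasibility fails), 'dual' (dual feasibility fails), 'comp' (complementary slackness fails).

Gradient of f: grad f(x) = Q x + c = (-1, -3)
Constraint values g_i(x) = a_i^T x - b_i:
  g_1((1, -1)) = 3
  g_2((1, -1)) = 0
Stationarity residual: grad f(x) + sum_i lambda_i a_i = (0, 0)
  -> stationarity OK
Primal feasibility (all g_i <= 0): FAILS
Dual feasibility (all lambda_i >= 0): OK
Complementary slackness (lambda_i * g_i(x) = 0 for all i): OK

Verdict: the first failing condition is primal_feasibility -> primal.

primal


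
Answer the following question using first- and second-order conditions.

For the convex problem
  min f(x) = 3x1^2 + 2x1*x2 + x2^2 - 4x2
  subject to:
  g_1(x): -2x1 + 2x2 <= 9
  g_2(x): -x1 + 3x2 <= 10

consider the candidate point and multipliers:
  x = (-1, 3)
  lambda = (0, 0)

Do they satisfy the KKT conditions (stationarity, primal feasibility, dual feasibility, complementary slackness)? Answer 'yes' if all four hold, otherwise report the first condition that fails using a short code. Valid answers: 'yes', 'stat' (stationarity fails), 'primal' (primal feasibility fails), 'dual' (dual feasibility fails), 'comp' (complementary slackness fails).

Gradient of f: grad f(x) = Q x + c = (0, 0)
Constraint values g_i(x) = a_i^T x - b_i:
  g_1((-1, 3)) = -1
  g_2((-1, 3)) = 0
Stationarity residual: grad f(x) + sum_i lambda_i a_i = (0, 0)
  -> stationarity OK
Primal feasibility (all g_i <= 0): OK
Dual feasibility (all lambda_i >= 0): OK
Complementary slackness (lambda_i * g_i(x) = 0 for all i): OK

Verdict: yes, KKT holds.

yes
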